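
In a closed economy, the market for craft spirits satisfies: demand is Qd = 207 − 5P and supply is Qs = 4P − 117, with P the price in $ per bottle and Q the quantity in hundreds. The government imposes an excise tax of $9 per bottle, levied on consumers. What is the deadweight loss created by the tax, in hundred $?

Before the tax: set 207 − 5P = 4P − 117 → P* = $36, Q* = 27.
With the tax collected from consumers, demand (in seller-price terms) shifts: Qd = 207 − 5(P + 9).
Solving gives Q = 7 with consumers paying $40 and suppliers receiving $31 (the $9 wedge).
Quantity falls by |ΔQ| = |27 − 7| = 20.
DWL = ½ · t · |ΔQ| = ½ · 9 · 20 = $90.

Deadweight loss = $90 hundred.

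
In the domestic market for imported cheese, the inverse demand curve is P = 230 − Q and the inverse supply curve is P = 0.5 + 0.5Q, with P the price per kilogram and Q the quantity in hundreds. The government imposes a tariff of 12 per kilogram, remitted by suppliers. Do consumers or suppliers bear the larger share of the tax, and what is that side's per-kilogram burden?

Inverting to Q(P) form: Qd = 230 − P; Qs = 2P − 1.
Before the tax: set 230 − P = 2P − 1 → P* = 77, Q* = 153.
With the tax collected from suppliers, supply shifts: Qs = 2(P − 12) − 1.
Solving gives Q = 145 with consumers paying 85 and suppliers receiving 73 (the 12 wedge).
Per-kilogram burden: consumers 8, suppliers 4.
Consumers take the larger share because demand is less price-elastic here (demand slope 1 vs supply slope 2).
The less price-elastic side of the market bears the larger share of a per-unit tax.

Consumers bear the larger share: 8 per kilogram.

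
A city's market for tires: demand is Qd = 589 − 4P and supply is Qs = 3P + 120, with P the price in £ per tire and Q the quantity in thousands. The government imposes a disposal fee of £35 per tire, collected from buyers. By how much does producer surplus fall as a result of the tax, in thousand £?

Without the tax, 589 − 4P = 3P + 120 gives 7P = 469, so P* = £67 and Q* = 321.
With the tax collected from buyers, demand (in seller-price terms) shifts: Qd = 589 − 4(P + 35).
New equilibrium: buyers pay £82, suppliers receive £47, Q = 261. (Wedge: Pb − Ps = 35.)
ΔPS is the trapezoid between Q = 261 and Q = 321 of height £20: ½ · (321 + 261) · 20 = £5820.

Producer surplus falls by £5820 thousand.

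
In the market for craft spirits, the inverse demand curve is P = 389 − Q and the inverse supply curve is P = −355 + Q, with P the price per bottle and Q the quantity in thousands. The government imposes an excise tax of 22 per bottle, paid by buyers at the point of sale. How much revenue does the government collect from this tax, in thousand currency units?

Tax revenue = 7942 thousand.

Rewrite in direct form: Qd = 389 − P and Qs = P + 355.
Without the tax, 389 − P = P + 355 gives 2P = 34, so P* = 17 and Q* = 372.
With the tax collected from buyers, demand (in seller-price terms) shifts: Qd = 389 − (P + 22).
New equilibrium: buyers pay 28, suppliers receive 6, Q = 361. (Wedge: Pb − Ps = 22.)
Revenue = t · Q = 22 · 361 = 7942.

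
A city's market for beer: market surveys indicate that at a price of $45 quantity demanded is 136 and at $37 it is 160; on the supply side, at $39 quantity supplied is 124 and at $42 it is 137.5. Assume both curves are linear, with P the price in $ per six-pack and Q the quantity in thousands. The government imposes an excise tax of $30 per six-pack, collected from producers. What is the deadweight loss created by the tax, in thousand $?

Deadweight loss = $810 thousand.

Demand slope: (160 − 136)/(37 − 45) = -3, so Qd = 271 − 3P.
Supply slope: (137.5 − 124)/(42 − 39) = 4.5, so Qs = 4.5P − 51.5.
Before the tax: set 271 − 3P = 4.5P − 51.5 → P* = $43, Q* = 142.
With the tax collected from producers, supply shifts: Qs = 4.5(P − 30) − 51.5.
New equilibrium: consumers pay $61, producers receive $31, Q = 88. (Wedge: Pb − Ps = 30.)
Quantity falls by |ΔQ| = |142 − 88| = 54.
DWL = ½ · t · |ΔQ| = ½ · 30 · 54 = $810.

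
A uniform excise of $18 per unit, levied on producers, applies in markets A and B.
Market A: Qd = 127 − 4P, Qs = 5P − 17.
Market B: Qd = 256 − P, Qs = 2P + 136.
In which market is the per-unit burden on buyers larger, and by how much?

Market A: pre-tax P* = $16, Q* = 63; post-tax Q = 23; per-unit burden on buyers = $10.
Market B: pre-tax P* = $40, Q* = 216; post-tax Q = 204; per-unit burden on buyers = $12.
Difference: $10 vs $12 → market B is larger by $2.

Market B, by $2.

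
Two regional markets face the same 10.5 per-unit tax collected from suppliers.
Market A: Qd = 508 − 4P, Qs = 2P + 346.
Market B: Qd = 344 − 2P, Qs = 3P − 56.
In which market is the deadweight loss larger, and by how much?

Market A, by 7.35.

Market A: pre-tax P* = 27, Q* = 400; post-tax Q = 386; deadweight loss = 73.5.
Market B: pre-tax P* = 80, Q* = 184; post-tax Q = 171.4; deadweight loss = 66.15.
Difference: 73.5 vs 66.15 → market A is larger by 7.35.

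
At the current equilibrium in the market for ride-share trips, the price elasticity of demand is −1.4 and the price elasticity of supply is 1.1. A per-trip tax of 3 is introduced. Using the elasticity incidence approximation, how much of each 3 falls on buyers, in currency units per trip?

Buyers bear ≈ 1.32 per trip.

Incidence ratio: buyers' share ≈ εs / (εs + |εd|) = 1.1 / (1.1 + 1.4) = 0.44.
So buyers bear ≈ 0.44 × 3 = 1.32; suppliers bear 1.68.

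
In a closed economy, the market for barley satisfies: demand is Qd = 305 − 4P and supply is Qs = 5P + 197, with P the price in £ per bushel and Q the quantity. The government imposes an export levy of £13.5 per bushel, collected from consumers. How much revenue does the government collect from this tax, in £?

Tax revenue = £3064.5.

Without the tax, 305 − 4P = 5P + 197 gives 9P = 108, so P* = £12 and Q* = 257.
With the tax collected from consumers, demand (in seller-price terms) shifts: Qd = 305 − 4(P + 13.5).
New equilibrium: consumers pay £19.5, sellers receive £6, Q = 227. (Wedge: Pb − Ps = 13.5.)
Revenue = t · Q = 13.5 · 227 = £3064.5.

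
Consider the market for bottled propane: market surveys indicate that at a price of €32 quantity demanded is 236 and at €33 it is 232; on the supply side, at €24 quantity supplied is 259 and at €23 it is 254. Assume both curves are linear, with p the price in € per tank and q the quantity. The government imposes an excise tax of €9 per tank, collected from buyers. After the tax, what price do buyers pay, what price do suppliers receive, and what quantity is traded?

Buyers pay €30; suppliers receive €21; quantity = 244.

Demand slope: (232 − 236)/(33 − 32) = -4, so qd = 364 − 4p.
Supply slope: (254 − 259)/(23 − 24) = 5, so qs = 5p + 139.
Without the tax, 364 − 4p = 5p + 139 gives 9p = 225, so p* = €25 and q* = 264.
With the tax collected from buyers, demand (in seller-price terms) shifts: qd = 364 − 4(p + 9).
Solving gives q = 244 with buyers paying €30 and suppliers receiving €21 (the €9 wedge).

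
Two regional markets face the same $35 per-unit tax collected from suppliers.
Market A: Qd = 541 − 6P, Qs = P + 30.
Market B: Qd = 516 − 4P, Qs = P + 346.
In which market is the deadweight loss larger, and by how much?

Market A: pre-tax P* = $73, Q* = 103; post-tax Q = 73; deadweight loss = $525.
Market B: pre-tax P* = $34, Q* = 380; post-tax Q = 352; deadweight loss = $490.
Difference: $525 vs $490 → market A is larger by $35.

Market A, by $35.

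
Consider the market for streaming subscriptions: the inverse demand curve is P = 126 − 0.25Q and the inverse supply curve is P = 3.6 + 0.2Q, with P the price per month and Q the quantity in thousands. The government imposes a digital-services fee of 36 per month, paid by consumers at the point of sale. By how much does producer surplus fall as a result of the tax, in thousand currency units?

Producer surplus falls by 3712 thousand.

Rewrite in direct form: Qd = 504 − 4P and Qs = 5P − 18.
Without the tax, 504 − 4P = 5P − 18 gives 9P = 522, so P* = 58 and Q* = 272.
With the tax collected from consumers, demand (in seller-price terms) shifts: Qd = 504 − 4(P + 36).
New equilibrium: consumers pay 78, sellers receive 42, Q = 192. (Wedge: Pb − Ps = 36.)
ΔPS is the trapezoid between Q = 192 and Q = 272 of height 16: ½ · (272 + 192) · 16 = 3712.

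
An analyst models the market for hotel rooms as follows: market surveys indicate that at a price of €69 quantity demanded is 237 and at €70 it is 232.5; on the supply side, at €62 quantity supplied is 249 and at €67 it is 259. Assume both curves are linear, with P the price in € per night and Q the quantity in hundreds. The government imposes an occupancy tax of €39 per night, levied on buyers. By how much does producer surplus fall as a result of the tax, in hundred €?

Producer surplus falls by €6156 hundred.

Demand slope: (232.5 − 237)/(70 − 69) = -4.5, so Qd = 547.5 − 4.5P.
Supply slope: (259 − 249)/(67 − 62) = 2, so Qs = 2P + 125.
Before the tax: set 547.5 − 4.5P = 2P + 125 → P* = €65, Q* = 255.
With the tax collected from buyers, demand (in seller-price terms) shifts: Qd = 547.5 − 4.5(P + 39).
Solving gives Q = 201 with buyers paying €77 and suppliers receiving €38 (the €39 wedge).
ΔPS is the trapezoid between Q = 201 and Q = 255 of height €27: ½ · (255 + 201) · 27 = €6156.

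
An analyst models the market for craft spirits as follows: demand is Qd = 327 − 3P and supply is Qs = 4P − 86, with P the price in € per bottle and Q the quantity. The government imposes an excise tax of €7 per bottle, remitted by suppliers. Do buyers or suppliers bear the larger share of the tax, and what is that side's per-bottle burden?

Buyers bear the larger share: €4 per bottle.

Before the tax: set 327 − 3P = 4P − 86 → P* = €59, Q* = 150.
With the tax collected from suppliers, supply shifts: Qs = 4(P − 7) − 86.
New equilibrium: buyers pay €63, suppliers receive €56, Q = 138. (Wedge: Pb − Ps = 7.)
Per-bottle burden: buyers €4, suppliers €3.
Buyers take the larger share because demand is less price-elastic here (demand slope 3 vs supply slope 4).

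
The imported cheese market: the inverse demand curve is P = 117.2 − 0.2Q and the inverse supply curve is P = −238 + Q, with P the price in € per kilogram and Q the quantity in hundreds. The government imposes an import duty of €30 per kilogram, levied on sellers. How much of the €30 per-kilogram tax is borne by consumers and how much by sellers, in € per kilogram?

Rewrite in direct form: Qd = 586 − 5P and Qs = P + 238.
Before the tax: set 586 − 5P = P + 238 → P* = €58, Q* = 296.
With the tax collected from sellers, supply shifts: Qs = (P − 30) + 238.
New equilibrium: consumers pay €63, sellers receive €33, Q = 271. (Wedge: Pb − Ps = 30.)
Burden on consumers: €5; on sellers: €25. (They sum to €30.)
The less price-elastic side of the market bears the larger share of a per-unit tax.

Consumers bear €5 per kilogram; sellers bear €25 per kilogram.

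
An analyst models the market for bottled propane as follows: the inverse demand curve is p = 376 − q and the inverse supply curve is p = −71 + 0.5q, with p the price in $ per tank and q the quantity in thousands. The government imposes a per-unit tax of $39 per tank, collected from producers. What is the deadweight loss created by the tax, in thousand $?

Deadweight loss = $507 thousand.

Inverting to q(p) form: qd = 376 − p; qs = 2p + 142.
Without the tax, 376 − p = 2p + 142 gives 3p = 234, so p* = $78 and q* = 298.
With the tax collected from producers, supply shifts: qs = 2(p − 39) + 142.
New equilibrium: buyers pay $104, producers receive $65, q = 272. (Wedge: pb − ps = 39.)
Quantity falls by |ΔQ| = |298 − 272| = 26.
DWL = ½ · t · |ΔQ| = ½ · 39 · 26 = $507.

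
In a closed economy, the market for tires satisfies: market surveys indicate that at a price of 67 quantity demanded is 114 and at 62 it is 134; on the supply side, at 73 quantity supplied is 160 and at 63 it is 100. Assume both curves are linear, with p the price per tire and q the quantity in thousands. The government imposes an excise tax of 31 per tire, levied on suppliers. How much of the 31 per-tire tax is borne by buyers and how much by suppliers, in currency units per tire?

Demand slope: (134 − 114)/(62 − 67) = -4, so qd = 382 − 4p.
Supply slope: (100 − 160)/(63 − 73) = 6, so qs = 6p − 278.
Without the tax, 382 − 4p = 6p − 278 gives 10p = 660, so p* = 66 and q* = 118.
With the tax collected from suppliers, supply shifts: qs = 6(p − 31) − 278.
New equilibrium: buyers pay 84.6, suppliers receive 53.6, q = 43.6. (Wedge: pb − ps = 31.)
Burden on buyers: 18.6; on suppliers: 12.4. (They sum to 31.)
The less price-elastic side of the market bears the larger share of a per-unit tax.

Buyers bear 18.6 per tire; suppliers bear 12.4 per tire.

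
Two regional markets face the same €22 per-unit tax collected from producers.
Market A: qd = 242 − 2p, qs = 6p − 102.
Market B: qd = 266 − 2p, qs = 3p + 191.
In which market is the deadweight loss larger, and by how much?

Market A, by €72.6.

Market A: pre-tax p* = €43, q* = 156; post-tax q = 123; deadweight loss = €363.
Market B: pre-tax p* = €15, q* = 236; post-tax q = 209.6; deadweight loss = €290.4.
Difference: €363 vs €290.4 → market A is larger by €72.6.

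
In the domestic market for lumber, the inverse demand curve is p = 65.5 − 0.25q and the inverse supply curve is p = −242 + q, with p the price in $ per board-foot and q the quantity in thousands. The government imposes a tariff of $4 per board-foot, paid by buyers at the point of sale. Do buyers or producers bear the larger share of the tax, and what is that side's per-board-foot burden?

Producers bear the larger share: $3.2 per board-foot.

Inverting to q(p) form: qd = 262 − 4p; qs = p + 242.
Before the tax: set 262 − 4p = p + 242 → p* = $4, q* = 246.
With the tax collected from buyers, demand (in seller-price terms) shifts: qd = 262 − 4(p + 4).
Solving gives q = 242.8 with buyers paying $4.8 and producers receiving $0.8 (the $4 wedge).
Per-board-foot burden: buyers $0.8, producers $3.2.
Producers take the larger share because supply is less price-elastic here (demand slope 4 vs supply slope 1).
The less price-elastic side of the market bears the larger share of a per-unit tax.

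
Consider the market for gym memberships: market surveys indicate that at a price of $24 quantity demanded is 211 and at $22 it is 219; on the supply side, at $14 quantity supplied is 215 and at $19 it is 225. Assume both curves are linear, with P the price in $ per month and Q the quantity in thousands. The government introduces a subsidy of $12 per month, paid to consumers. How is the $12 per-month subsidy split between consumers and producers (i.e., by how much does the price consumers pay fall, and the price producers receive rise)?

Consumers gain $4 per month; producers gain $8 per month.

Demand slope: (219 − 211)/(22 − 24) = -4, so Qd = 307 − 4P.
Supply slope: (225 − 215)/(19 − 14) = 2, so Qs = 2P + 187.
Before the subsidy: set 307 − 4P = 2P + 187 → P* = $20, Q* = 227.
With a per-unit subsidy paid to consumers, each effectively pays P − 12, so demand becomes Qd = 307 − 4(P − 12).
New equilibrium: consumers pay $16, producers receive $28, Q = 243. (Wedge: Pb − Ps = −12.)
Gain to consumers: $4; to producers: $8. (They sum to $12.)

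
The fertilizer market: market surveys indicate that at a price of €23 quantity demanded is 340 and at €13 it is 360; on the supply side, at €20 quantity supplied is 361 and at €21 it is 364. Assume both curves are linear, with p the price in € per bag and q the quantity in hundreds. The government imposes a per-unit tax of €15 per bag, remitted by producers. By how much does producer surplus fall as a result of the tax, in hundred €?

Demand slope: (360 − 340)/(13 − 23) = -2, so qd = 386 − 2p.
Supply slope: (364 − 361)/(21 − 20) = 3, so qs = 3p + 301.
Without the tax, 386 − 2p = 3p + 301 gives 5p = 85, so p* = €17 and q* = 352.
With the tax collected from producers, supply shifts: qs = 3(p − 15) + 301.
Solving gives q = 334 with buyers paying €26 and producers receiving €11 (the €15 wedge).
ΔPS is the trapezoid between Q = 334 and Q = 352 of height €6: ½ · (352 + 334) · 6 = €2058.

Producer surplus falls by €2058 hundred.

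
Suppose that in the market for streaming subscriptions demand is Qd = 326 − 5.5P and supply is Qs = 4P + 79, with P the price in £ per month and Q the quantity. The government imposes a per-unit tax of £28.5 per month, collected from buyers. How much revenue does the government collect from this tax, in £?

Without the tax, 326 − 5.5P = 4P + 79 gives 9.5P = 247, so P* = £26 and Q* = 183.
With the tax collected from buyers, demand (in seller-price terms) shifts: Qd = 326 − 5.5(P + 28.5).
New equilibrium: buyers pay £38, producers receive £9.5, Q = 117. (Wedge: Pb − Ps = 28.5.)
Revenue = t · Q = 28.5 · 117 = £3334.5.

Tax revenue = £3334.5.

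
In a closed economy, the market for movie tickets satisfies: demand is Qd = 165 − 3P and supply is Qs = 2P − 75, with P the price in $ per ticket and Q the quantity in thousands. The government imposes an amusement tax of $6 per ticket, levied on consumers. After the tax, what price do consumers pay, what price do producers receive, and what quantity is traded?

Consumers pay $50.4; producers receive $44.4; quantity = 13.8.

Without the tax, 165 − 3P = 2P − 75 gives 5P = 240, so P* = $48 and Q* = 21.
With the tax collected from consumers, demand (in seller-price terms) shifts: Qd = 165 − 3(P + 6).
Solving gives Q = 13.8 with consumers paying $50.4 and producers receiving $44.4 (the $6 wedge).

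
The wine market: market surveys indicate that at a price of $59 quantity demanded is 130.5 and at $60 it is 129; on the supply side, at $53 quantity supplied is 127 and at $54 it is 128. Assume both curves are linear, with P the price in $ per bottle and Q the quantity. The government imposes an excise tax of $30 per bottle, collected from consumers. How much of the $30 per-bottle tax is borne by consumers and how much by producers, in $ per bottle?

Demand slope: (129 − 130.5)/(60 − 59) = -1.5, so Qd = 219 − 1.5P.
Supply slope: (128 − 127)/(54 − 53) = 1, so Qs = P + 74.
Without the tax, 219 − 1.5P = P + 74 gives 2.5P = 145, so P* = $58 and Q* = 132.
With the tax collected from consumers, demand (in seller-price terms) shifts: Qd = 219 − 1.5(P + 30).
Solving gives Q = 114 with consumers paying $70 and producers receiving $40 (the $30 wedge).
Burden on consumers: $12; on producers: $18. (They sum to $30.)

Consumers bear $12 per bottle; producers bear $18 per bottle.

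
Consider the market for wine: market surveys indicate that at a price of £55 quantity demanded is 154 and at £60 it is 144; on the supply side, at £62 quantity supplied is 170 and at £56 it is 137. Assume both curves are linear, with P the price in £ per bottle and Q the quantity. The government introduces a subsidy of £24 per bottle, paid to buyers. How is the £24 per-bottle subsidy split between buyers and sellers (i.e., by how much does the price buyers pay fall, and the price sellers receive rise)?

Demand slope: (144 − 154)/(60 − 55) = -2, so Qd = 264 − 2P.
Supply slope: (137 − 170)/(56 − 62) = 5.5, so Qs = 5.5P − 171.
Without the subsidy, 264 − 2P = 5.5P − 171 gives 7.5P = 435, so P* = £58 and Q* = 148.
With a per-unit subsidy paid to buyers, each effectively pays P − 24, so demand becomes Qd = 264 − 2(P − 24).
New equilibrium: buyers pay £40.4, sellers receive £64.4, Q = 183.2. (Wedge: Pb − Ps = −24.)
Gain to buyers: £17.6; to sellers: £6.4. (They sum to £24.)

Buyers gain £17.6 per bottle; sellers gain £6.4 per bottle.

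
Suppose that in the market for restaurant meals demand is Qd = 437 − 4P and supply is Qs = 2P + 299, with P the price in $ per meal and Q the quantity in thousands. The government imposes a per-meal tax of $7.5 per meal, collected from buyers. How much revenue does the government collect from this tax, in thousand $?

Tax revenue = $2512.5 thousand.

Without the tax, 437 − 4P = 2P + 299 gives 6P = 138, so P* = $23 and Q* = 345.
With the tax collected from buyers, demand (in seller-price terms) shifts: Qd = 437 − 4(P + 7.5).
Solving gives Q = 335 with buyers paying $25.5 and sellers receiving $18 (the $7.5 wedge).
Revenue = t · Q = 7.5 · 335 = $2512.5.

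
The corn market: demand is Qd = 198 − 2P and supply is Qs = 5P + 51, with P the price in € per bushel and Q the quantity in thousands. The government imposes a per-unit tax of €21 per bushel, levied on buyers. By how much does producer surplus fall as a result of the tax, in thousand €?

Without the tax, 198 − 2P = 5P + 51 gives 7P = 147, so P* = €21 and Q* = 156.
With the tax collected from buyers, demand (in seller-price terms) shifts: Qd = 198 − 2(P + 21).
Solving gives Q = 126 with buyers paying €36 and suppliers receiving €15 (the €21 wedge).
ΔPS is the trapezoid between Q = 126 and Q = 156 of height €6: ½ · (156 + 126) · 6 = €846.

Producer surplus falls by €846 thousand.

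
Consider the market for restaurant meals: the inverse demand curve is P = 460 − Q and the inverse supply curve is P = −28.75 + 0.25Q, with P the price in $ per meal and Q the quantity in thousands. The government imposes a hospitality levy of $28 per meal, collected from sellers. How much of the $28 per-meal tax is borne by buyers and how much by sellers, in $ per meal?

Buyers bear $22.4 per meal; sellers bear $5.6 per meal.

Inverting to Q(P) form: Qd = 460 − P; Qs = 4P + 115.
Before the tax: set 460 − P = 4P + 115 → P* = $69, Q* = 391.
With the tax collected from sellers, supply shifts: Qs = 4(P − 28) + 115.
New equilibrium: buyers pay $91.4, sellers receive $63.4, Q = 368.6. (Wedge: Pb − Ps = 28.)
Burden on buyers: $22.4; on sellers: $5.6. (They sum to $28.)
The less price-elastic side of the market bears the larger share of a per-unit tax.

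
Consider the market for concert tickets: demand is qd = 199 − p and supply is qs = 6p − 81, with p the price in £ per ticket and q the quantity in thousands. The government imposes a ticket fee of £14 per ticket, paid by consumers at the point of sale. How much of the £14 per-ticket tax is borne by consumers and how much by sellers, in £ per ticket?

Before the tax: set 199 − p = 6p − 81 → p* = £40, q* = 159.
With the tax collected from consumers, demand (in seller-price terms) shifts: qd = 199 − (p + 14).
New equilibrium: consumers pay £52, sellers receive £38, q = 147. (Wedge: pb − ps = 14.)
Burden on consumers: £12; on sellers: £2. (They sum to £14.)
The less price-elastic side of the market bears the larger share of a per-unit tax.

Consumers bear £12 per ticket; sellers bear £2 per ticket.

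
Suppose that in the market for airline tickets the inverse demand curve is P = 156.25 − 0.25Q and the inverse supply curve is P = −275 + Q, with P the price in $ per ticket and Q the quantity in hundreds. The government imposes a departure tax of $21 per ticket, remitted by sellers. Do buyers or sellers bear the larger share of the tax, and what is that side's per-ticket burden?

Sellers bear the larger share: $16.8 per ticket.

Inverting to Q(P) form: Qd = 625 − 4P; Qs = P + 275.
Without the tax, 625 − 4P = P + 275 gives 5P = 350, so P* = $70 and Q* = 345.
With the tax collected from sellers, supply shifts: Qs = (P − 21) + 275.
New equilibrium: buyers pay $74.2, sellers receive $53.2, Q = 328.2. (Wedge: Pb − Ps = 21.)
Per-ticket burden: buyers $4.2, sellers $16.8.
Sellers take the larger share because supply is less price-elastic here (demand slope 4 vs supply slope 1).
The less price-elastic side of the market bears the larger share of a per-unit tax.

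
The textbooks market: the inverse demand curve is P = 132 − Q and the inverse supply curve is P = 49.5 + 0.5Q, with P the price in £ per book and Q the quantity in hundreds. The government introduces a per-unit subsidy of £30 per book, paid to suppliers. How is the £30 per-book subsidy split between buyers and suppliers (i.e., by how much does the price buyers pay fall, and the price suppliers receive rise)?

Inverting to Q(P) form: Qd = 132 − P; Qs = 2P − 99.
Before the subsidy: set 132 − P = 2P − 99 → P* = £77, Q* = 55.
With a per-unit subsidy paid to suppliers, each receives P + 30 per unit sold, so supply becomes Qs = 2(P + 30) − 99.
Solving gives Q = 75 with buyers paying £57 and suppliers receiving £87 (the £30 wedge).
Gain to buyers: £20; to suppliers: £10. (They sum to £30.)

Buyers gain £20 per book; suppliers gain £10 per book.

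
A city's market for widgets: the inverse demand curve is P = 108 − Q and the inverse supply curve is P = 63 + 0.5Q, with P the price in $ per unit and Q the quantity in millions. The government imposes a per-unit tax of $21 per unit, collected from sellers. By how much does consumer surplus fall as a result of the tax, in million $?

Consumer surplus falls by $322 million.

Inverting to Q(P) form: Qd = 108 − P; Qs = 2P − 126.
Before the tax: set 108 − P = 2P − 126 → P* = $78, Q* = 30.
With the tax collected from sellers, supply shifts: Qs = 2(P − 21) − 126.
New equilibrium: consumers pay $92, sellers receive $71, Q = 16. (Wedge: Pb − Ps = 21.)
ΔCS is the trapezoid between Q = 16 and Q = 30 of height $14: ½ · (30 + 16) · 14 = $322.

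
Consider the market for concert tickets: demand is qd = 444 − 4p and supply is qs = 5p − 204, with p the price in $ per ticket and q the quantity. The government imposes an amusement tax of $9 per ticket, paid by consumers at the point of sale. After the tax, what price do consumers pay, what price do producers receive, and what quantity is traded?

Consumers pay $77; producers receive $68; quantity = 136.

Without the tax, 444 − 4p = 5p − 204 gives 9p = 648, so p* = $72 and q* = 156.
With the tax collected from consumers, demand (in seller-price terms) shifts: qd = 444 − 4(p + 9).
New equilibrium: consumers pay $77, producers receive $68, q = 136. (Wedge: pb − ps = 9.)
The less price-elastic side of the market bears the larger share of a per-unit tax.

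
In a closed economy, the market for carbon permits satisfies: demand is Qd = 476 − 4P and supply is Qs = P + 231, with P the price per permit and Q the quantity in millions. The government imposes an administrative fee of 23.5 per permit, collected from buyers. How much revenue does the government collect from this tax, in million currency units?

Tax revenue = 6138.2 million.

Before the tax: set 476 − 4P = P + 231 → P* = 49, Q* = 280.
With the tax collected from buyers, demand (in seller-price terms) shifts: Qd = 476 − 4(P + 23.5).
New equilibrium: buyers pay 53.7, producers receive 30.2, Q = 261.2. (Wedge: Pb − Ps = 23.5.)
Revenue = t · Q = 23.5 · 261.2 = 6138.2.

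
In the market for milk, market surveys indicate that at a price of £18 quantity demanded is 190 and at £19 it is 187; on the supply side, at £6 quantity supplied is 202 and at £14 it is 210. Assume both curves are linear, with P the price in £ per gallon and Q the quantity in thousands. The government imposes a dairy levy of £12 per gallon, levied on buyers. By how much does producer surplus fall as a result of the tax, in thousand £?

Demand slope: (187 − 190)/(19 − 18) = -3, so Qd = 244 − 3P.
Supply slope: (210 − 202)/(14 − 6) = 1, so Qs = P + 196.
Without the tax, 244 − 3P = P + 196 gives 4P = 48, so P* = £12 and Q* = 208.
With the tax collected from buyers, demand (in seller-price terms) shifts: Qd = 244 − 3(P + 12).
New equilibrium: buyers pay £15, suppliers receive £3, Q = 199. (Wedge: Pb − Ps = 12.)
ΔPS is the trapezoid between Q = 199 and Q = 208 of height £9: ½ · (208 + 199) · 9 = £1831.5.

Producer surplus falls by £1831.5 thousand.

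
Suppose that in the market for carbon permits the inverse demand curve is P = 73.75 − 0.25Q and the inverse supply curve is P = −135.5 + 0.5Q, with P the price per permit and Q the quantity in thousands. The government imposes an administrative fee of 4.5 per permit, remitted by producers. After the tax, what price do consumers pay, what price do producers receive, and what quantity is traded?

Consumers pay 5.5; producers receive 1; quantity = 273.

Rewrite in direct form: Qd = 295 − 4P and Qs = 2P + 271.
Without the tax, 295 − 4P = 2P + 271 gives 6P = 24, so P* = 4 and Q* = 279.
With the tax collected from producers, supply shifts: Qs = 2(P − 4.5) + 271.
Solving gives Q = 273 with consumers paying 5.5 and producers receiving 1 (the 4.5 wedge).
The less price-elastic side of the market bears the larger share of a per-unit tax.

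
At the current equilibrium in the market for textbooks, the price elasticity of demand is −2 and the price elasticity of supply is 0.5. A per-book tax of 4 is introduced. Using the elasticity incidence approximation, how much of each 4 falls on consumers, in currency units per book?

Consumers bear ≈ 0.8 per book.

Incidence ratio: consumers' share ≈ εs / (εs + |εd|) = 0.5 / (0.5 + 2) = 0.2.
So consumers bear ≈ 0.2 × 4 = 0.8; suppliers bear 3.2.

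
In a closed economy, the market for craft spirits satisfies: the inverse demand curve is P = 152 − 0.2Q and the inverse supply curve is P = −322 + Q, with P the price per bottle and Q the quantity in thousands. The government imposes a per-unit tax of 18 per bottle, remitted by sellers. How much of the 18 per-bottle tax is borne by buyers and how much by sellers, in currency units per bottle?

Rewrite in direct form: Qd = 760 − 5P and Qs = P + 322.
Before the tax: set 760 − 5P = P + 322 → P* = 73, Q* = 395.
With the tax collected from sellers, supply shifts: Qs = (P − 18) + 322.
Solving gives Q = 380 with buyers paying 76 and sellers receiving 58 (the 18 wedge).
Burden on buyers: 3; on sellers: 15. (They sum to 18.)

Buyers bear 3 per bottle; sellers bear 15 per bottle.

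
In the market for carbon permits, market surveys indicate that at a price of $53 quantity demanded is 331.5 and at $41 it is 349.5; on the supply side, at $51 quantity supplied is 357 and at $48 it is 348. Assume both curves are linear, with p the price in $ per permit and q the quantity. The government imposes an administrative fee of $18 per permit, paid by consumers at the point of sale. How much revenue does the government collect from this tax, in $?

Tax revenue = $5832.

Demand slope: (349.5 − 331.5)/(41 − 53) = -1.5, so qd = 411 − 1.5p.
Supply slope: (348 − 357)/(48 − 51) = 3, so qs = 3p + 204.
Without the tax, 411 − 1.5p = 3p + 204 gives 4.5p = 207, so p* = $46 and q* = 342.
With the tax collected from consumers, demand (in seller-price terms) shifts: qd = 411 − 1.5(p + 18).
New equilibrium: consumers pay $58, sellers receive $40, q = 324. (Wedge: pb − ps = 18.)
Revenue = t · Q = 18 · 324 = $5832.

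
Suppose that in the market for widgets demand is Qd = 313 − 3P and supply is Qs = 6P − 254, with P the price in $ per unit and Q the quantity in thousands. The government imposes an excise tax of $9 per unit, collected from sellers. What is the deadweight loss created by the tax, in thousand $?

Deadweight loss = $81 thousand.

Without the tax, 313 − 3P = 6P − 254 gives 9P = 567, so P* = $63 and Q* = 124.
With the tax collected from sellers, supply shifts: Qs = 6(P − 9) − 254.
New equilibrium: consumers pay $69, sellers receive $60, Q = 106. (Wedge: Pb − Ps = 9.)
Quantity falls by |ΔQ| = |124 − 106| = 18.
DWL = ½ · t · |ΔQ| = ½ · 9 · 18 = $81.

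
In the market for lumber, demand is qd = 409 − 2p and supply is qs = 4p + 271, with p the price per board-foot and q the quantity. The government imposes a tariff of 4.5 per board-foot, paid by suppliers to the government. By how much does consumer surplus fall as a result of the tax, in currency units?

Without the tax, 409 − 2p = 4p + 271 gives 6p = 138, so p* = 23 and q* = 363.
With the tax collected from suppliers, supply shifts: qs = 4(p − 4.5) + 271.
New equilibrium: consumers pay 26, suppliers receive 21.5, q = 357. (Wedge: pb − ps = 4.5.)
ΔCS is the trapezoid between Q = 357 and Q = 363 of height 3: ½ · (363 + 357) · 3 = 1080.

Consumer surplus falls by 1080.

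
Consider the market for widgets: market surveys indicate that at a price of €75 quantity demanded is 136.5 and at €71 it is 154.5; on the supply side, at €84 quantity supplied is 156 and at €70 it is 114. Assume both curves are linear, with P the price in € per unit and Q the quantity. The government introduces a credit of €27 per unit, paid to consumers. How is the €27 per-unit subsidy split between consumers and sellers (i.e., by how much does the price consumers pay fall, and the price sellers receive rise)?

Consumers gain €10.8 per unit; sellers gain €16.2 per unit.

Demand slope: (154.5 − 136.5)/(71 − 75) = -4.5, so Qd = 474 − 4.5P.
Supply slope: (114 − 156)/(70 − 84) = 3, so Qs = 3P − 96.
Before the subsidy: set 474 − 4.5P = 3P − 96 → P* = €76, Q* = 132.
With a per-unit subsidy paid to consumers, each effectively pays P − 27, so demand becomes Qd = 474 − 4.5(P − 27).
Solving gives Q = 180.6 with consumers paying €65.2 and sellers receiving €92.2 (the €27 wedge).
Gain to consumers: €10.8; to sellers: €16.2. (They sum to €27.)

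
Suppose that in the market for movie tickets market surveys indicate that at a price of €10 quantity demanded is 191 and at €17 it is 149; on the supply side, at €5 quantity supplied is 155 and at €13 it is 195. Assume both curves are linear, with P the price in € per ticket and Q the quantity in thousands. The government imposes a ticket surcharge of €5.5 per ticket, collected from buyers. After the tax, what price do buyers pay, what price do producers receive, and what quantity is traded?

Buyers pay €13.5; producers receive €8; quantity = 170.

Demand slope: (149 − 191)/(17 − 10) = -6, so Qd = 251 − 6P.
Supply slope: (195 − 155)/(13 − 5) = 5, so Qs = 5P + 130.
Before the tax: set 251 − 6P = 5P + 130 → P* = €11, Q* = 185.
With the tax collected from buyers, demand (in seller-price terms) shifts: Qd = 251 − 6(P + 5.5).
New equilibrium: buyers pay €13.5, producers receive €8, Q = 170. (Wedge: Pb − Ps = 5.5.)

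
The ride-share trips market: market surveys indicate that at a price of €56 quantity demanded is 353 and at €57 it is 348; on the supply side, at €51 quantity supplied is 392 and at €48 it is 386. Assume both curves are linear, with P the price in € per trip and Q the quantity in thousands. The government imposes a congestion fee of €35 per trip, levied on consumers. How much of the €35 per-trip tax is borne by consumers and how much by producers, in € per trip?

Consumers bear €10 per trip; producers bear €25 per trip.

Demand slope: (348 − 353)/(57 − 56) = -5, so Qd = 633 − 5P.
Supply slope: (386 − 392)/(48 − 51) = 2, so Qs = 2P + 290.
Before the tax: set 633 − 5P = 2P + 290 → P* = €49, Q* = 388.
With the tax collected from consumers, demand (in seller-price terms) shifts: Qd = 633 − 5(P + 35).
New equilibrium: consumers pay €59, producers receive €24, Q = 338. (Wedge: Pb − Ps = 35.)
Burden on consumers: €10; on producers: €25. (They sum to €35.)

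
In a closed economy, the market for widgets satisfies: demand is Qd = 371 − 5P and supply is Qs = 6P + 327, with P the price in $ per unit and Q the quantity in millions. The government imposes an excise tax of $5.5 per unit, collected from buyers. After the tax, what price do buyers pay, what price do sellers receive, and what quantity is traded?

Before the tax: set 371 − 5P = 6P + 327 → P* = $4, Q* = 351.
With the tax collected from buyers, demand (in seller-price terms) shifts: Qd = 371 − 5(P + 5.5).
New equilibrium: buyers pay $7, sellers receive $1.5, Q = 336. (Wedge: Pb − Ps = 5.5.)
The less price-elastic side of the market bears the larger share of a per-unit tax.

Buyers pay $7; sellers receive $1.5; quantity = 336.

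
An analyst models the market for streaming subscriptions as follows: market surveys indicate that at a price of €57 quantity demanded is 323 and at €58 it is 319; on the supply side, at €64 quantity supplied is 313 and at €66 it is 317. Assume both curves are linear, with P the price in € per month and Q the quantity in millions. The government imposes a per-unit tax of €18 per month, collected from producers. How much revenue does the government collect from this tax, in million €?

Tax revenue = €5094 million.

Demand slope: (319 − 323)/(58 − 57) = -4, so Qd = 551 − 4P.
Supply slope: (317 − 313)/(66 − 64) = 2, so Qs = 2P + 185.
Without the tax, 551 − 4P = 2P + 185 gives 6P = 366, so P* = €61 and Q* = 307.
With the tax collected from producers, supply shifts: Qs = 2(P − 18) + 185.
New equilibrium: consumers pay €67, producers receive €49, Q = 283. (Wedge: Pb − Ps = 18.)
Revenue = t · Q = 18 · 283 = €5094.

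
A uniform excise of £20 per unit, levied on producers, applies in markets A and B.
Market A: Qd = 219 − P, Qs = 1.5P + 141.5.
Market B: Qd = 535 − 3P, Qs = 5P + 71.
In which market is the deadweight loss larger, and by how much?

Market B, by £255.

Market A: pre-tax P* = £31, Q* = 188; post-tax Q = 176; deadweight loss = £120.
Market B: pre-tax P* = £58, Q* = 361; post-tax Q = 323.5; deadweight loss = £375.
Difference: £120 vs £375 → market B is larger by £255.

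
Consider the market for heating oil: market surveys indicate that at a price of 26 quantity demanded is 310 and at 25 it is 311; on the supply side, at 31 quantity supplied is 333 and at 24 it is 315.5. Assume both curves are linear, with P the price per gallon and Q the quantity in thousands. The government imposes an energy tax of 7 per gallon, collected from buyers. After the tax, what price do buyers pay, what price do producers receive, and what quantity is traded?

Demand slope: (311 − 310)/(25 − 26) = -1, so Qd = 336 − P.
Supply slope: (315.5 − 333)/(24 − 31) = 2.5, so Qs = 2.5P + 255.5.
Before the tax: set 336 − P = 2.5P + 255.5 → P* = 23, Q* = 313.
With the tax collected from buyers, demand (in seller-price terms) shifts: Qd = 336 − (P + 7).
New equilibrium: buyers pay 28, producers receive 21, Q = 308. (Wedge: Pb − Ps = 7.)

Buyers pay 28; producers receive 21; quantity = 308.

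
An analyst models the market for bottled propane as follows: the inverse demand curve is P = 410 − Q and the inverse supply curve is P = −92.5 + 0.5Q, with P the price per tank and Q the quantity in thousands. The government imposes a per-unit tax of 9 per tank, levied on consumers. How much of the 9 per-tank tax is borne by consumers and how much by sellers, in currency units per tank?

Consumers bear 6 per tank; sellers bear 3 per tank.

Rewrite in direct form: Qd = 410 − P and Qs = 2P + 185.
Before the tax: set 410 − P = 2P + 185 → P* = 75, Q* = 335.
With the tax collected from consumers, demand (in seller-price terms) shifts: Qd = 410 − (P + 9).
Solving gives Q = 329 with consumers paying 81 and sellers receiving 72 (the 9 wedge).
Burden on consumers: 6; on sellers: 3. (They sum to 9.)
The less price-elastic side of the market bears the larger share of a per-unit tax.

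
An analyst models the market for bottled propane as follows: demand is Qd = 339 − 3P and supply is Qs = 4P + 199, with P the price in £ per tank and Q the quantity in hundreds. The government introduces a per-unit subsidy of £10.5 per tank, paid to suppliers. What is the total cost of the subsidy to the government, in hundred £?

Government outlay = £3118.5 hundred.

Before the subsidy: set 339 − 3P = 4P + 199 → P* = £20, Q* = 279.
With a per-unit subsidy paid to suppliers, each receives P + 10.5 per unit sold, so supply becomes Qs = 4(P + 10.5) + 199.
Solving gives Q = 297 with buyers paying £14 and suppliers receiving £24.5 (the £10.5 wedge).
Outlay = t · Q = 10.5 · 297 = £3118.5.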